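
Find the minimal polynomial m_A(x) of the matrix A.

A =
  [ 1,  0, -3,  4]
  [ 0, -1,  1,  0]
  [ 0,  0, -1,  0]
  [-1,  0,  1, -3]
x^3 + 3*x^2 + 3*x + 1

The characteristic polynomial is χ_A(x) = (x + 1)^4, so the eigenvalues are known. The minimal polynomial is
  m_A(x) = Π_λ (x − λ)^{k_λ}
where k_λ is the size of the *largest* Jordan block for λ (equivalently, the smallest k with (A − λI)^k v = 0 for every generalised eigenvector v of λ).

  λ = -1: largest Jordan block has size 3, contributing (x + 1)^3

So m_A(x) = (x + 1)^3 = x^3 + 3*x^2 + 3*x + 1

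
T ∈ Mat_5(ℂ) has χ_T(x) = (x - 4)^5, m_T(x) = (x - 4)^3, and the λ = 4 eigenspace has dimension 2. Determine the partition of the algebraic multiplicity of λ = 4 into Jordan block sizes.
Block sizes for λ = 4: [3, 2]

Step 1 — from the characteristic polynomial, algebraic multiplicity of λ = 4 is 5. From dim ker(T − (4)·I) = 2, there are exactly 2 Jordan blocks for λ = 4.
Step 2 — from the minimal polynomial, the factor (x − 4)^3 tells us the largest block for λ = 4 has size 3.
Step 3 — with total size 5, 2 blocks, and largest block 3, the block sizes (in nonincreasing order) are [3, 2].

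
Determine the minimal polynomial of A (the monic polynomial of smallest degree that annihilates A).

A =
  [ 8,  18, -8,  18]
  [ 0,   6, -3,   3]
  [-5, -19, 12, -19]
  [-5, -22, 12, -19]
x^3 - 4*x^2 - 3*x + 18

The characteristic polynomial is χ_A(x) = (x - 3)^3*(x + 2), so the eigenvalues are known. The minimal polynomial is
  m_A(x) = Π_λ (x − λ)^{k_λ}
where k_λ is the size of the *largest* Jordan block for λ (equivalently, the smallest k with (A − λI)^k v = 0 for every generalised eigenvector v of λ).

  λ = -2: largest Jordan block has size 1, contributing (x + 2)
  λ = 3: largest Jordan block has size 2, contributing (x − 3)^2

So m_A(x) = (x - 3)^2*(x + 2) = x^3 - 4*x^2 - 3*x + 18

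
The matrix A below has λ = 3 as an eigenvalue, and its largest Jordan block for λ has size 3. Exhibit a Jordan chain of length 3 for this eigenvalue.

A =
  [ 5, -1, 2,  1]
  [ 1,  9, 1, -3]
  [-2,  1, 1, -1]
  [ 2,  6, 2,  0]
A Jordan chain for λ = 3 of length 3:
v_1 = (1, 0, -1, 0)ᵀ
v_2 = (2, 1, -2, 2)ᵀ
v_3 = (1, 0, 0, 0)ᵀ

Let N = A − (3)·I. We want v_3 with N^3 v_3 = 0 but N^2 v_3 ≠ 0; then v_{j-1} := N · v_j for j = 3, …, 2.

Pick v_3 = (1, 0, 0, 0)ᵀ.
Then v_2 = N · v_3 = (2, 1, -2, 2)ᵀ.
Then v_1 = N · v_2 = (1, 0, -1, 0)ᵀ.

Sanity check: (A − (3)·I) v_1 = (0, 0, 0, 0)ᵀ = 0. ✓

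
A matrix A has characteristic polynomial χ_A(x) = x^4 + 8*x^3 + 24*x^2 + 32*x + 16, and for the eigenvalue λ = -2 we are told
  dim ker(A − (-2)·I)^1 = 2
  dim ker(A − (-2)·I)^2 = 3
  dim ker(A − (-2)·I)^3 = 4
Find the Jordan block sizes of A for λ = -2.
Block sizes for λ = -2: [3, 1]

From the dimensions of kernels of powers, the number of Jordan blocks of size at least j is d_j − d_{j−1} where d_j = dim ker(N^j) (with d_0 = 0). Computing the differences gives [2, 1, 1].
The number of blocks of size exactly k is (#blocks of size ≥ k) − (#blocks of size ≥ k + 1), so the partition is: 1 block(s) of size 1, 1 block(s) of size 3.
In nonincreasing order the block sizes are [3, 1].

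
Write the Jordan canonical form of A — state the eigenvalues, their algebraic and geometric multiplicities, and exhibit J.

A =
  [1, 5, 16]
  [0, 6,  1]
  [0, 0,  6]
J_1(1) ⊕ J_2(6)

The characteristic polynomial is
  det(x·I − A) = x^3 - 13*x^2 + 48*x - 36 = (x - 6)^2*(x - 1)

Eigenvalues and multiplicities (the geometric multiplicity of λ is n − rank(A − λI), which equals the number of Jordan blocks for λ):
  λ = 1: algebraic multiplicity = 1, geometric multiplicity = 1
  λ = 6: algebraic multiplicity = 2, geometric multiplicity = 1

Determining the block sizes for each eigenvalue:
  λ = 1: one block (gm = 1), so the single block has size am = 1 → block sizes [1]
  λ = 6: one block (gm = 1), so the single block has size am = 2 → block sizes [2]

Assembling the blocks gives a Jordan form
J =
  [1, 0, 0]
  [0, 6, 1]
  [0, 0, 6]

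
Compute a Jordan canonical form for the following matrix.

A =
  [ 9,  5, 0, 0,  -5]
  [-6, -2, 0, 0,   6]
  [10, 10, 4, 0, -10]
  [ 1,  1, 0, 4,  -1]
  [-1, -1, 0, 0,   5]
J_2(4) ⊕ J_1(4) ⊕ J_1(4) ⊕ J_1(4)

The characteristic polynomial is
  det(x·I − A) = x^5 - 20*x^4 + 160*x^3 - 640*x^2 + 1280*x - 1024 = (x - 4)^5

Eigenvalues and multiplicities (the geometric multiplicity of λ is n − rank(A − λI), which equals the number of Jordan blocks for λ):
  λ = 4: algebraic multiplicity = 5, geometric multiplicity = 4

Determining the block sizes for each eigenvalue:
  λ = 4: 4 blocks summing to 5 forces exactly one block of size 2 and the rest size 1 → block sizes [2, 1, 1, 1]

Assembling the blocks gives a Jordan form
J =
  [4, 1, 0, 0, 0]
  [0, 4, 0, 0, 0]
  [0, 0, 4, 0, 0]
  [0, 0, 0, 4, 0]
  [0, 0, 0, 0, 4]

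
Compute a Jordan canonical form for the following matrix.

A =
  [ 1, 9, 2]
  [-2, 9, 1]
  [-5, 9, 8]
J_3(6)

The characteristic polynomial is
  det(x·I − A) = x^3 - 18*x^2 + 108*x - 216 = (x - 6)^3

Eigenvalues and multiplicities (the geometric multiplicity of λ is n − rank(A − λI), which equals the number of Jordan blocks for λ):
  λ = 6: algebraic multiplicity = 3, geometric multiplicity = 1

Determining the block sizes for each eigenvalue:
  λ = 6: one block (gm = 1), so the single block has size am = 3 → block sizes [3]

Assembling the blocks gives a Jordan form
J =
  [6, 1, 0]
  [0, 6, 1]
  [0, 0, 6]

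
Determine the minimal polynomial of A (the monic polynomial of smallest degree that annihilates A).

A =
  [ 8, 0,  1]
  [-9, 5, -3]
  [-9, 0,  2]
x^2 - 10*x + 25

The characteristic polynomial is χ_A(x) = (x - 5)^3, so the eigenvalues are known. The minimal polynomial is
  m_A(x) = Π_λ (x − λ)^{k_λ}
where k_λ is the size of the *largest* Jordan block for λ (equivalently, the smallest k with (A − λI)^k v = 0 for every generalised eigenvector v of λ).

  λ = 5: largest Jordan block has size 2, contributing (x − 5)^2

So m_A(x) = (x - 5)^2 = x^2 - 10*x + 25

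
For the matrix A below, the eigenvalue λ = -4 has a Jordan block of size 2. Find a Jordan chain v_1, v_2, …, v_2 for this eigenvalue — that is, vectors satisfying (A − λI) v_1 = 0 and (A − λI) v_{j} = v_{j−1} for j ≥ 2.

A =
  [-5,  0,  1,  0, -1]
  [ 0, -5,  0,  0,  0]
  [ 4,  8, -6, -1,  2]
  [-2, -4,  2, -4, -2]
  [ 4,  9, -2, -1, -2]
A Jordan chain for λ = -4 of length 2:
v_1 = (0, 0, 2, 0, 2)ᵀ
v_2 = (1, 0, 1, 0, 0)ᵀ

Let N = A − (-4)·I. We want v_2 with N^2 v_2 = 0 but N^1 v_2 ≠ 0; then v_{j-1} := N · v_j for j = 2, …, 2.

Pick v_2 = (1, 0, 1, 0, 0)ᵀ.
Then v_1 = N · v_2 = (0, 0, 2, 0, 2)ᵀ.

Sanity check: (A − (-4)·I) v_1 = (0, 0, 0, 0, 0)ᵀ = 0. ✓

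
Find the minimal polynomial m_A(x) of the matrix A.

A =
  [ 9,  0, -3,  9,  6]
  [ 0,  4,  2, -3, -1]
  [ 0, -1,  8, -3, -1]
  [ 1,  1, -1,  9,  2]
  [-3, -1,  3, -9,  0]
x^3 - 18*x^2 + 108*x - 216

The characteristic polynomial is χ_A(x) = (x - 6)^5, so the eigenvalues are known. The minimal polynomial is
  m_A(x) = Π_λ (x − λ)^{k_λ}
where k_λ is the size of the *largest* Jordan block for λ (equivalently, the smallest k with (A − λI)^k v = 0 for every generalised eigenvector v of λ).

  λ = 6: largest Jordan block has size 3, contributing (x − 6)^3

So m_A(x) = (x - 6)^3 = x^3 - 18*x^2 + 108*x - 216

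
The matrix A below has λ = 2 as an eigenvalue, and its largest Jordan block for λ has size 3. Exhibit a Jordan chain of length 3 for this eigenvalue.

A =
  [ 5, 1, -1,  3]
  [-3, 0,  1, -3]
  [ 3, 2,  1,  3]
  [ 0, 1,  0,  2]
A Jordan chain for λ = 2 of length 3:
v_1 = (3, 0, 0, -3)ᵀ
v_2 = (3, -3, 3, 0)ᵀ
v_3 = (1, 0, 0, 0)ᵀ

Let N = A − (2)·I. We want v_3 with N^3 v_3 = 0 but N^2 v_3 ≠ 0; then v_{j-1} := N · v_j for j = 3, …, 2.

Pick v_3 = (1, 0, 0, 0)ᵀ.
Then v_2 = N · v_3 = (3, -3, 3, 0)ᵀ.
Then v_1 = N · v_2 = (3, 0, 0, -3)ᵀ.

Sanity check: (A − (2)·I) v_1 = (0, 0, 0, 0)ᵀ = 0. ✓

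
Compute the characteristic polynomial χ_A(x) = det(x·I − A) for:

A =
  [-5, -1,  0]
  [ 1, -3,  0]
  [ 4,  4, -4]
x^3 + 12*x^2 + 48*x + 64

Expanding det(x·I − A) (e.g. by cofactor expansion or by noting that A is similar to its Jordan form J, which has the same characteristic polynomial as A) gives
  χ_A(x) = x^3 + 12*x^2 + 48*x + 64
which factors as (x + 4)^3. The eigenvalues (with algebraic multiplicities) are λ = -4 with multiplicity 3.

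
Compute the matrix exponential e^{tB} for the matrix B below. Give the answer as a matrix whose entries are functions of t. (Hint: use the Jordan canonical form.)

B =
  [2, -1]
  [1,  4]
e^{tB} =
  [-t*exp(3*t) + exp(3*t), -t*exp(3*t)]
  [t*exp(3*t), t*exp(3*t) + exp(3*t)]

Strategy: write B = P · J · P⁻¹ where J is a Jordan canonical form, so e^{tB} = P · e^{tJ} · P⁻¹, and e^{tJ} can be computed block-by-block.

B has Jordan form
J =
  [3, 1]
  [0, 3]
(up to reordering of blocks).

Per-block formulas:
  For a 2×2 Jordan block J_2(3): exp(t · J_2(3)) = e^(3t)·(I + t·N), where N is the 2×2 nilpotent shift.

After assembling e^{tJ} and conjugating by P, we get:

e^{tB} =
  [-t*exp(3*t) + exp(3*t), -t*exp(3*t)]
  [t*exp(3*t), t*exp(3*t) + exp(3*t)]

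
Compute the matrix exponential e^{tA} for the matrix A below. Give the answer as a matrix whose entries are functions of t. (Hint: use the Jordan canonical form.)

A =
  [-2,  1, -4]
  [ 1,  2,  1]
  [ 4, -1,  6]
e^{tA} =
  [t^2*exp(2*t)/2 - 4*t*exp(2*t) + exp(2*t), t*exp(2*t), t^2*exp(2*t)/2 - 4*t*exp(2*t)]
  [t*exp(2*t), exp(2*t), t*exp(2*t)]
  [-t^2*exp(2*t)/2 + 4*t*exp(2*t), -t*exp(2*t), -t^2*exp(2*t)/2 + 4*t*exp(2*t) + exp(2*t)]

Strategy: write A = P · J · P⁻¹ where J is a Jordan canonical form, so e^{tA} = P · e^{tJ} · P⁻¹, and e^{tJ} can be computed block-by-block.

A has Jordan form
J =
  [2, 1, 0]
  [0, 2, 1]
  [0, 0, 2]
(up to reordering of blocks).

Per-block formulas:
  For a 3×3 Jordan block J_3(2): exp(t · J_3(2)) = e^(2t)·(I + t·N + (t^2/2)·N^2), where N is the 3×3 nilpotent shift.

After assembling e^{tJ} and conjugating by P, we get:

e^{tA} =
  [t^2*exp(2*t)/2 - 4*t*exp(2*t) + exp(2*t), t*exp(2*t), t^2*exp(2*t)/2 - 4*t*exp(2*t)]
  [t*exp(2*t), exp(2*t), t*exp(2*t)]
  [-t^2*exp(2*t)/2 + 4*t*exp(2*t), -t*exp(2*t), -t^2*exp(2*t)/2 + 4*t*exp(2*t) + exp(2*t)]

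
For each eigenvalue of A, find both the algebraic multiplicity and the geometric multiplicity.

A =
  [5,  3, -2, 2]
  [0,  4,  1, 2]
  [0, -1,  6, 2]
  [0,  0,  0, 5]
λ = 5: alg = 4, geom = 2

Step 1 — factor the characteristic polynomial to read off the algebraic multiplicities:
  χ_A(x) = (x - 5)^4

Step 2 — compute geometric multiplicities via the rank-nullity identity g(λ) = n − rank(A − λI):
  rank(A − (5)·I) = 2, so dim ker(A − (5)·I) = n − 2 = 2

Summary:
  λ = 5: algebraic multiplicity = 4, geometric multiplicity = 2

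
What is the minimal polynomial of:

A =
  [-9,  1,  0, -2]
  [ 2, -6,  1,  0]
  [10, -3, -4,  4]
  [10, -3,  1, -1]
x^3 + 15*x^2 + 75*x + 125

The characteristic polynomial is χ_A(x) = (x + 5)^4, so the eigenvalues are known. The minimal polynomial is
  m_A(x) = Π_λ (x − λ)^{k_λ}
where k_λ is the size of the *largest* Jordan block for λ (equivalently, the smallest k with (A − λI)^k v = 0 for every generalised eigenvector v of λ).

  λ = -5: largest Jordan block has size 3, contributing (x + 5)^3

So m_A(x) = (x + 5)^3 = x^3 + 15*x^2 + 75*x + 125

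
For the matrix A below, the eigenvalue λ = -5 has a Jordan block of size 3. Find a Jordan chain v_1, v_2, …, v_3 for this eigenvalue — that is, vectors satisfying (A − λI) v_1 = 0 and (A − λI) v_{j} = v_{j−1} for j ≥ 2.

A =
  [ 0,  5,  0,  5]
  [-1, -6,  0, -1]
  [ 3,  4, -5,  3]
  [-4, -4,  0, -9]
A Jordan chain for λ = -5 of length 3:
v_1 = (0, 0, -1, 0)ᵀ
v_2 = (5, -1, 3, -4)ᵀ
v_3 = (1, 0, 0, 0)ᵀ

Let N = A − (-5)·I. We want v_3 with N^3 v_3 = 0 but N^2 v_3 ≠ 0; then v_{j-1} := N · v_j for j = 3, …, 2.

Pick v_3 = (1, 0, 0, 0)ᵀ.
Then v_2 = N · v_3 = (5, -1, 3, -4)ᵀ.
Then v_1 = N · v_2 = (0, 0, -1, 0)ᵀ.

Sanity check: (A − (-5)·I) v_1 = (0, 0, 0, 0)ᵀ = 0. ✓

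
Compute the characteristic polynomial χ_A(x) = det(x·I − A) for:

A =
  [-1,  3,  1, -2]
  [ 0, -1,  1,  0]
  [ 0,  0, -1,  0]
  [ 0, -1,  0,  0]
x^4 + 3*x^3 + 3*x^2 + x

Expanding det(x·I − A) (e.g. by cofactor expansion or by noting that A is similar to its Jordan form J, which has the same characteristic polynomial as A) gives
  χ_A(x) = x^4 + 3*x^3 + 3*x^2 + x
which factors as x*(x + 1)^3. The eigenvalues (with algebraic multiplicities) are λ = -1 with multiplicity 3, λ = 0 with multiplicity 1.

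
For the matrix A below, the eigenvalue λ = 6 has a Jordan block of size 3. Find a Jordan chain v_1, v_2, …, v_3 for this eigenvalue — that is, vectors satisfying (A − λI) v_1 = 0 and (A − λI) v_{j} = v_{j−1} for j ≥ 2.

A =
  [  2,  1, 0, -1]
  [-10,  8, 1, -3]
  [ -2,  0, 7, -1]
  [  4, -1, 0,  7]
A Jordan chain for λ = 6 of length 3:
v_1 = (2, 6, 2, -2)ᵀ
v_2 = (-4, -10, -2, 4)ᵀ
v_3 = (1, 0, 0, 0)ᵀ

Let N = A − (6)·I. We want v_3 with N^3 v_3 = 0 but N^2 v_3 ≠ 0; then v_{j-1} := N · v_j for j = 3, …, 2.

Pick v_3 = (1, 0, 0, 0)ᵀ.
Then v_2 = N · v_3 = (-4, -10, -2, 4)ᵀ.
Then v_1 = N · v_2 = (2, 6, 2, -2)ᵀ.

Sanity check: (A − (6)·I) v_1 = (0, 0, 0, 0)ᵀ = 0. ✓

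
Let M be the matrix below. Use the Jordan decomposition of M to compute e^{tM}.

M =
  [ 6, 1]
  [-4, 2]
e^{tM} =
  [2*t*exp(4*t) + exp(4*t), t*exp(4*t)]
  [-4*t*exp(4*t), -2*t*exp(4*t) + exp(4*t)]

Strategy: write M = P · J · P⁻¹ where J is a Jordan canonical form, so e^{tM} = P · e^{tJ} · P⁻¹, and e^{tJ} can be computed block-by-block.

M has Jordan form
J =
  [4, 1]
  [0, 4]
(up to reordering of blocks).

Per-block formulas:
  For a 2×2 Jordan block J_2(4): exp(t · J_2(4)) = e^(4t)·(I + t·N), where N is the 2×2 nilpotent shift.

After assembling e^{tJ} and conjugating by P, we get:

e^{tM} =
  [2*t*exp(4*t) + exp(4*t), t*exp(4*t)]
  [-4*t*exp(4*t), -2*t*exp(4*t) + exp(4*t)]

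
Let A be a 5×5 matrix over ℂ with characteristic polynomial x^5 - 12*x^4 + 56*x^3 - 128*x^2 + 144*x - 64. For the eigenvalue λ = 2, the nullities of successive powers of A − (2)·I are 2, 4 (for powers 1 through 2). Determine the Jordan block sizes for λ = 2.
Block sizes for λ = 2: [2, 2]

From the dimensions of kernels of powers, the number of Jordan blocks of size at least j is d_j − d_{j−1} where d_j = dim ker(N^j) (with d_0 = 0). Computing the differences gives [2, 2].
The number of blocks of size exactly k is (#blocks of size ≥ k) − (#blocks of size ≥ k + 1), so the partition is: 2 block(s) of size 2.
In nonincreasing order the block sizes are [2, 2].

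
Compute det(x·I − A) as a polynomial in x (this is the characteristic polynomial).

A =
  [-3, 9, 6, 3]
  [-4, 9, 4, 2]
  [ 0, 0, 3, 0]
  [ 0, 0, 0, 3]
x^4 - 12*x^3 + 54*x^2 - 108*x + 81

Expanding det(x·I − A) (e.g. by cofactor expansion or by noting that A is similar to its Jordan form J, which has the same characteristic polynomial as A) gives
  χ_A(x) = x^4 - 12*x^3 + 54*x^2 - 108*x + 81
which factors as (x - 3)^4. The eigenvalues (with algebraic multiplicities) are λ = 3 with multiplicity 4.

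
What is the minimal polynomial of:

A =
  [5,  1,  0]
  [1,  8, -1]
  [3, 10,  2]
x^3 - 15*x^2 + 75*x - 125

The characteristic polynomial is χ_A(x) = (x - 5)^3, so the eigenvalues are known. The minimal polynomial is
  m_A(x) = Π_λ (x − λ)^{k_λ}
where k_λ is the size of the *largest* Jordan block for λ (equivalently, the smallest k with (A − λI)^k v = 0 for every generalised eigenvector v of λ).

  λ = 5: largest Jordan block has size 3, contributing (x − 5)^3

So m_A(x) = (x - 5)^3 = x^3 - 15*x^2 + 75*x - 125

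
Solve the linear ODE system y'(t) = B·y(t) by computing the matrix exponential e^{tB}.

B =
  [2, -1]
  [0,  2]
e^{tB} =
  [exp(2*t), -t*exp(2*t)]
  [0, exp(2*t)]

Strategy: write B = P · J · P⁻¹ where J is a Jordan canonical form, so e^{tB} = P · e^{tJ} · P⁻¹, and e^{tJ} can be computed block-by-block.

B has Jordan form
J =
  [2, 1]
  [0, 2]
(up to reordering of blocks).

Per-block formulas:
  For a 2×2 Jordan block J_2(2): exp(t · J_2(2)) = e^(2t)·(I + t·N), where N is the 2×2 nilpotent shift.

After assembling e^{tJ} and conjugating by P, we get:

e^{tB} =
  [exp(2*t), -t*exp(2*t)]
  [0, exp(2*t)]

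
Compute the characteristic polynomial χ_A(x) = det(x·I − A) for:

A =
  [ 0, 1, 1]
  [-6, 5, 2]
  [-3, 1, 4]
x^3 - 9*x^2 + 27*x - 27

Expanding det(x·I − A) (e.g. by cofactor expansion or by noting that A is similar to its Jordan form J, which has the same characteristic polynomial as A) gives
  χ_A(x) = x^3 - 9*x^2 + 27*x - 27
which factors as (x - 3)^3. The eigenvalues (with algebraic multiplicities) are λ = 3 with multiplicity 3.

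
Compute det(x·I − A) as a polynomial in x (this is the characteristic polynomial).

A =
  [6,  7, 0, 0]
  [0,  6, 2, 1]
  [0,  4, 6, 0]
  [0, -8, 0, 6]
x^4 - 24*x^3 + 216*x^2 - 864*x + 1296

Expanding det(x·I − A) (e.g. by cofactor expansion or by noting that A is similar to its Jordan form J, which has the same characteristic polynomial as A) gives
  χ_A(x) = x^4 - 24*x^3 + 216*x^2 - 864*x + 1296
which factors as (x - 6)^4. The eigenvalues (with algebraic multiplicities) are λ = 6 with multiplicity 4.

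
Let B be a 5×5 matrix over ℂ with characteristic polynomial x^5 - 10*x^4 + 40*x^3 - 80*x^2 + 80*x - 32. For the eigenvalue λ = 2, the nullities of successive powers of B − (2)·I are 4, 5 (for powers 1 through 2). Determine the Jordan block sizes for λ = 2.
Block sizes for λ = 2: [2, 1, 1, 1]

From the dimensions of kernels of powers, the number of Jordan blocks of size at least j is d_j − d_{j−1} where d_j = dim ker(N^j) (with d_0 = 0). Computing the differences gives [4, 1].
The number of blocks of size exactly k is (#blocks of size ≥ k) − (#blocks of size ≥ k + 1), so the partition is: 3 block(s) of size 1, 1 block(s) of size 2.
In nonincreasing order the block sizes are [2, 1, 1, 1].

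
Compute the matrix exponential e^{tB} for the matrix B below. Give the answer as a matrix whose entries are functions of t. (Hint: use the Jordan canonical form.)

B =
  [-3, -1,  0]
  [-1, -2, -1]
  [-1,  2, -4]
e^{tB} =
  [t^2*exp(-3*t)/2 + exp(-3*t), -t^2*exp(-3*t)/2 - t*exp(-3*t), t^2*exp(-3*t)/2]
  [-t*exp(-3*t), t*exp(-3*t) + exp(-3*t), -t*exp(-3*t)]
  [-t^2*exp(-3*t)/2 - t*exp(-3*t), t^2*exp(-3*t)/2 + 2*t*exp(-3*t), -t^2*exp(-3*t)/2 - t*exp(-3*t) + exp(-3*t)]

Strategy: write B = P · J · P⁻¹ where J is a Jordan canonical form, so e^{tB} = P · e^{tJ} · P⁻¹, and e^{tJ} can be computed block-by-block.

B has Jordan form
J =
  [-3,  1,  0]
  [ 0, -3,  1]
  [ 0,  0, -3]
(up to reordering of blocks).

Per-block formulas:
  For a 3×3 Jordan block J_3(-3): exp(t · J_3(-3)) = e^(-3t)·(I + t·N + (t^2/2)·N^2), where N is the 3×3 nilpotent shift.

After assembling e^{tJ} and conjugating by P, we get:

e^{tB} =
  [t^2*exp(-3*t)/2 + exp(-3*t), -t^2*exp(-3*t)/2 - t*exp(-3*t), t^2*exp(-3*t)/2]
  [-t*exp(-3*t), t*exp(-3*t) + exp(-3*t), -t*exp(-3*t)]
  [-t^2*exp(-3*t)/2 - t*exp(-3*t), t^2*exp(-3*t)/2 + 2*t*exp(-3*t), -t^2*exp(-3*t)/2 - t*exp(-3*t) + exp(-3*t)]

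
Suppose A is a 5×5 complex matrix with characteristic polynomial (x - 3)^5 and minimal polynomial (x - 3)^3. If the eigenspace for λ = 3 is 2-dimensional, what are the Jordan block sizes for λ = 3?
Block sizes for λ = 3: [3, 2]

Step 1 — from the characteristic polynomial, algebraic multiplicity of λ = 3 is 5. From dim ker(A − (3)·I) = 2, there are exactly 2 Jordan blocks for λ = 3.
Step 2 — from the minimal polynomial, the factor (x − 3)^3 tells us the largest block for λ = 3 has size 3.
Step 3 — with total size 5, 2 blocks, and largest block 3, the block sizes (in nonincreasing order) are [3, 2].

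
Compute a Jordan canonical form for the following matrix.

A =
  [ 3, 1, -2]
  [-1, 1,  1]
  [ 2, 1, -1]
J_3(1)

The characteristic polynomial is
  det(x·I − A) = x^3 - 3*x^2 + 3*x - 1 = (x - 1)^3

Eigenvalues and multiplicities (the geometric multiplicity of λ is n − rank(A − λI), which equals the number of Jordan blocks for λ):
  λ = 1: algebraic multiplicity = 3, geometric multiplicity = 1

Determining the block sizes for each eigenvalue:
  λ = 1: one block (gm = 1), so the single block has size am = 3 → block sizes [3]

Assembling the blocks gives a Jordan form
J =
  [1, 1, 0]
  [0, 1, 1]
  [0, 0, 1]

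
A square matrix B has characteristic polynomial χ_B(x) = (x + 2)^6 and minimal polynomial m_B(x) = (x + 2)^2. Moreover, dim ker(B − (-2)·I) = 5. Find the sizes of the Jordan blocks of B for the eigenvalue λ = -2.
Block sizes for λ = -2: [2, 1, 1, 1, 1]

Step 1 — from the characteristic polynomial, algebraic multiplicity of λ = -2 is 6. From dim ker(B − (-2)·I) = 5, there are exactly 5 Jordan blocks for λ = -2.
Step 2 — from the minimal polynomial, the factor (x + 2)^2 tells us the largest block for λ = -2 has size 2.
Step 3 — with total size 6, 5 blocks, and largest block 2, the block sizes (in nonincreasing order) are [2, 1, 1, 1, 1].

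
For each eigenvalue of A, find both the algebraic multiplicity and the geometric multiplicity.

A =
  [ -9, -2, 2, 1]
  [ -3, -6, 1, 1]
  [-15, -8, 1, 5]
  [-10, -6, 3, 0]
λ = -4: alg = 3, geom = 1; λ = -2: alg = 1, geom = 1

Step 1 — factor the characteristic polynomial to read off the algebraic multiplicities:
  χ_A(x) = (x + 2)*(x + 4)^3

Step 2 — compute geometric multiplicities via the rank-nullity identity g(λ) = n − rank(A − λI):
  rank(A − (-4)·I) = 3, so dim ker(A − (-4)·I) = n − 3 = 1
  rank(A − (-2)·I) = 3, so dim ker(A − (-2)·I) = n − 3 = 1

Summary:
  λ = -4: algebraic multiplicity = 3, geometric multiplicity = 1
  λ = -2: algebraic multiplicity = 1, geometric multiplicity = 1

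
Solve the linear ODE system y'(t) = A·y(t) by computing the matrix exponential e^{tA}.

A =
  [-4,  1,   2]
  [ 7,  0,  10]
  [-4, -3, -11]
e^{tA} =
  [t*exp(-5*t) + exp(-5*t), t*exp(-5*t), 2*t*exp(-5*t)]
  [t^2*exp(-5*t) + 7*t*exp(-5*t), t^2*exp(-5*t) + 5*t*exp(-5*t) + exp(-5*t), 2*t^2*exp(-5*t) + 10*t*exp(-5*t)]
  [-t^2*exp(-5*t)/2 - 4*t*exp(-5*t), -t^2*exp(-5*t)/2 - 3*t*exp(-5*t), -t^2*exp(-5*t) - 6*t*exp(-5*t) + exp(-5*t)]

Strategy: write A = P · J · P⁻¹ where J is a Jordan canonical form, so e^{tA} = P · e^{tJ} · P⁻¹, and e^{tJ} can be computed block-by-block.

A has Jordan form
J =
  [-5,  1,  0]
  [ 0, -5,  1]
  [ 0,  0, -5]
(up to reordering of blocks).

Per-block formulas:
  For a 3×3 Jordan block J_3(-5): exp(t · J_3(-5)) = e^(-5t)·(I + t·N + (t^2/2)·N^2), where N is the 3×3 nilpotent shift.

After assembling e^{tJ} and conjugating by P, we get:

e^{tA} =
  [t*exp(-5*t) + exp(-5*t), t*exp(-5*t), 2*t*exp(-5*t)]
  [t^2*exp(-5*t) + 7*t*exp(-5*t), t^2*exp(-5*t) + 5*t*exp(-5*t) + exp(-5*t), 2*t^2*exp(-5*t) + 10*t*exp(-5*t)]
  [-t^2*exp(-5*t)/2 - 4*t*exp(-5*t), -t^2*exp(-5*t)/2 - 3*t*exp(-5*t), -t^2*exp(-5*t) - 6*t*exp(-5*t) + exp(-5*t)]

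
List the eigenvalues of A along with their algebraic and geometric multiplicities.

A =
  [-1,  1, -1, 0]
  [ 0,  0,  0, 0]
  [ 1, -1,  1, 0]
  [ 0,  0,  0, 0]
λ = 0: alg = 4, geom = 3

Step 1 — factor the characteristic polynomial to read off the algebraic multiplicities:
  χ_A(x) = x^4

Step 2 — compute geometric multiplicities via the rank-nullity identity g(λ) = n − rank(A − λI):
  rank(A − (0)·I) = 1, so dim ker(A − (0)·I) = n − 1 = 3

Summary:
  λ = 0: algebraic multiplicity = 4, geometric multiplicity = 3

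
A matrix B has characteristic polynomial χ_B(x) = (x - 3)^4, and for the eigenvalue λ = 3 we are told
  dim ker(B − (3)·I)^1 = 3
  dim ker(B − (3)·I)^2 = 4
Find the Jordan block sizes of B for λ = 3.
Block sizes for λ = 3: [2, 1, 1]

From the dimensions of kernels of powers, the number of Jordan blocks of size at least j is d_j − d_{j−1} where d_j = dim ker(N^j) (with d_0 = 0). Computing the differences gives [3, 1].
The number of blocks of size exactly k is (#blocks of size ≥ k) − (#blocks of size ≥ k + 1), so the partition is: 2 block(s) of size 1, 1 block(s) of size 2.
In nonincreasing order the block sizes are [2, 1, 1].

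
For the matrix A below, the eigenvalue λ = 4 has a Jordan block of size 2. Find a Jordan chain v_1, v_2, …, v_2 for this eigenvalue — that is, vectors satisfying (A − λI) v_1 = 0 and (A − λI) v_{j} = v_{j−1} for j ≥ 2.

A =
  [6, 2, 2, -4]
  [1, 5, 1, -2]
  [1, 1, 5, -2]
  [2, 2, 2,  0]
A Jordan chain for λ = 4 of length 2:
v_1 = (2, 1, 1, 2)ᵀ
v_2 = (1, 0, 0, 0)ᵀ

Let N = A − (4)·I. We want v_2 with N^2 v_2 = 0 but N^1 v_2 ≠ 0; then v_{j-1} := N · v_j for j = 2, …, 2.

Pick v_2 = (1, 0, 0, 0)ᵀ.
Then v_1 = N · v_2 = (2, 1, 1, 2)ᵀ.

Sanity check: (A − (4)·I) v_1 = (0, 0, 0, 0)ᵀ = 0. ✓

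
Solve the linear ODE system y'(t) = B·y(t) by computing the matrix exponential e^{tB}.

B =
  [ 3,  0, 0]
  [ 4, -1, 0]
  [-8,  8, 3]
e^{tB} =
  [exp(3*t), 0, 0]
  [exp(3*t) - exp(-t), exp(-t), 0]
  [-2*exp(3*t) + 2*exp(-t), 2*exp(3*t) - 2*exp(-t), exp(3*t)]

Strategy: write B = P · J · P⁻¹ where J is a Jordan canonical form, so e^{tB} = P · e^{tJ} · P⁻¹, and e^{tJ} can be computed block-by-block.

B has Jordan form
J =
  [-1, 0, 0]
  [ 0, 3, 0]
  [ 0, 0, 3]
(up to reordering of blocks).

Per-block formulas:
  For a 1×1 block at λ = 3: exp(t · [3]) = [e^(3t)].
  For a 1×1 block at λ = -1: exp(t · [-1]) = [e^(-1t)].

After assembling e^{tJ} and conjugating by P, we get:

e^{tB} =
  [exp(3*t), 0, 0]
  [exp(3*t) - exp(-t), exp(-t), 0]
  [-2*exp(3*t) + 2*exp(-t), 2*exp(3*t) - 2*exp(-t), exp(3*t)]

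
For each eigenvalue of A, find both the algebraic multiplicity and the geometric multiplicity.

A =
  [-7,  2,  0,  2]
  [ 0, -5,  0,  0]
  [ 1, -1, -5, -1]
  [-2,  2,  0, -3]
λ = -5: alg = 4, geom = 3

Step 1 — factor the characteristic polynomial to read off the algebraic multiplicities:
  χ_A(x) = (x + 5)^4

Step 2 — compute geometric multiplicities via the rank-nullity identity g(λ) = n − rank(A − λI):
  rank(A − (-5)·I) = 1, so dim ker(A − (-5)·I) = n − 1 = 3

Summary:
  λ = -5: algebraic multiplicity = 4, geometric multiplicity = 3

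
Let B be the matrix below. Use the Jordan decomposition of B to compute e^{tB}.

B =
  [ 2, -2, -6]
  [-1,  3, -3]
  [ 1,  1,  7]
e^{tB} =
  [-2*t*exp(4*t) + exp(4*t), -2*t*exp(4*t), -6*t*exp(4*t)]
  [-t*exp(4*t), -t*exp(4*t) + exp(4*t), -3*t*exp(4*t)]
  [t*exp(4*t), t*exp(4*t), 3*t*exp(4*t) + exp(4*t)]

Strategy: write B = P · J · P⁻¹ where J is a Jordan canonical form, so e^{tB} = P · e^{tJ} · P⁻¹, and e^{tJ} can be computed block-by-block.

B has Jordan form
J =
  [4, 1, 0]
  [0, 4, 0]
  [0, 0, 4]
(up to reordering of blocks).

Per-block formulas:
  For a 2×2 Jordan block J_2(4): exp(t · J_2(4)) = e^(4t)·(I + t·N), where N is the 2×2 nilpotent shift.
  For a 1×1 block at λ = 4: exp(t · [4]) = [e^(4t)].

After assembling e^{tJ} and conjugating by P, we get:

e^{tB} =
  [-2*t*exp(4*t) + exp(4*t), -2*t*exp(4*t), -6*t*exp(4*t)]
  [-t*exp(4*t), -t*exp(4*t) + exp(4*t), -3*t*exp(4*t)]
  [t*exp(4*t), t*exp(4*t), 3*t*exp(4*t) + exp(4*t)]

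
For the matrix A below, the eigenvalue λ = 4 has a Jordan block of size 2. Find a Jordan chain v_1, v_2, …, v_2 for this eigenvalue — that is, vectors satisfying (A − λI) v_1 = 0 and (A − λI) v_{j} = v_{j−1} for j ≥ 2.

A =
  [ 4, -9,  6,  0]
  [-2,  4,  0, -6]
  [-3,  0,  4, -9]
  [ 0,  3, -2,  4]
A Jordan chain for λ = 4 of length 2:
v_1 = (0, -2, -3, 0)ᵀ
v_2 = (1, 0, 0, 0)ᵀ

Let N = A − (4)·I. We want v_2 with N^2 v_2 = 0 but N^1 v_2 ≠ 0; then v_{j-1} := N · v_j for j = 2, …, 2.

Pick v_2 = (1, 0, 0, 0)ᵀ.
Then v_1 = N · v_2 = (0, -2, -3, 0)ᵀ.

Sanity check: (A − (4)·I) v_1 = (0, 0, 0, 0)ᵀ = 0. ✓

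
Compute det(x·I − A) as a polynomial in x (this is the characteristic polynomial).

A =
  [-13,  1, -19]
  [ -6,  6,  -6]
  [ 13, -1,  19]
x^3 - 12*x^2 + 36*x

Expanding det(x·I − A) (e.g. by cofactor expansion or by noting that A is similar to its Jordan form J, which has the same characteristic polynomial as A) gives
  χ_A(x) = x^3 - 12*x^2 + 36*x
which factors as x*(x - 6)^2. The eigenvalues (with algebraic multiplicities) are λ = 0 with multiplicity 1, λ = 6 with multiplicity 2.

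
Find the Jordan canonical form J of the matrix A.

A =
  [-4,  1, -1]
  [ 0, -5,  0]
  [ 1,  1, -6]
J_2(-5) ⊕ J_1(-5)

The characteristic polynomial is
  det(x·I − A) = x^3 + 15*x^2 + 75*x + 125 = (x + 5)^3

Eigenvalues and multiplicities (the geometric multiplicity of λ is n − rank(A − λI), which equals the number of Jordan blocks for λ):
  λ = -5: algebraic multiplicity = 3, geometric multiplicity = 2

Determining the block sizes for each eigenvalue:
  λ = -5: 2 blocks summing to 3 forces exactly one block of size 2 and the rest size 1 → block sizes [2, 1]

Assembling the blocks gives a Jordan form
J =
  [-5,  1,  0]
  [ 0, -5,  0]
  [ 0,  0, -5]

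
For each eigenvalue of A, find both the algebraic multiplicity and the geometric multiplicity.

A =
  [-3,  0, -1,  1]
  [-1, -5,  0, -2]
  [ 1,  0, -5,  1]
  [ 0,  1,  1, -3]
λ = -4: alg = 4, geom = 2

Step 1 — factor the characteristic polynomial to read off the algebraic multiplicities:
  χ_A(x) = (x + 4)^4

Step 2 — compute geometric multiplicities via the rank-nullity identity g(λ) = n − rank(A − λI):
  rank(A − (-4)·I) = 2, so dim ker(A − (-4)·I) = n − 2 = 2

Summary:
  λ = -4: algebraic multiplicity = 4, geometric multiplicity = 2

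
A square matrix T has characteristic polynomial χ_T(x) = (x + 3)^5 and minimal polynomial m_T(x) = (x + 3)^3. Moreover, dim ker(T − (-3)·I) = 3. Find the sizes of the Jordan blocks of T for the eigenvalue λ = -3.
Block sizes for λ = -3: [3, 1, 1]

Step 1 — from the characteristic polynomial, algebraic multiplicity of λ = -3 is 5. From dim ker(T − (-3)·I) = 3, there are exactly 3 Jordan blocks for λ = -3.
Step 2 — from the minimal polynomial, the factor (x + 3)^3 tells us the largest block for λ = -3 has size 3.
Step 3 — with total size 5, 3 blocks, and largest block 3, the block sizes (in nonincreasing order) are [3, 1, 1].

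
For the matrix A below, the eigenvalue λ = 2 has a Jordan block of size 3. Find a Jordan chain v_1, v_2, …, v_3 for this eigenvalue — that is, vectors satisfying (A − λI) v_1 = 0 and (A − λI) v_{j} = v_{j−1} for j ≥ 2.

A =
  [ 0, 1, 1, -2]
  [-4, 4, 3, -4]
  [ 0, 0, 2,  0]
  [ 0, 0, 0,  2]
A Jordan chain for λ = 2 of length 3:
v_1 = (1, 2, 0, 0)ᵀ
v_2 = (1, 3, 0, 0)ᵀ
v_3 = (0, 0, 1, 0)ᵀ

Let N = A − (2)·I. We want v_3 with N^3 v_3 = 0 but N^2 v_3 ≠ 0; then v_{j-1} := N · v_j for j = 3, …, 2.

Pick v_3 = (0, 0, 1, 0)ᵀ.
Then v_2 = N · v_3 = (1, 3, 0, 0)ᵀ.
Then v_1 = N · v_2 = (1, 2, 0, 0)ᵀ.

Sanity check: (A − (2)·I) v_1 = (0, 0, 0, 0)ᵀ = 0. ✓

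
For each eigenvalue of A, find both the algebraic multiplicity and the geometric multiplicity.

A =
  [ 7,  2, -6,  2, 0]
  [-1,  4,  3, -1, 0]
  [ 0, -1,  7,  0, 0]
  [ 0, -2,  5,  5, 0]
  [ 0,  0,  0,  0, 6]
λ = 5: alg = 1, geom = 1; λ = 6: alg = 4, geom = 2

Step 1 — factor the characteristic polynomial to read off the algebraic multiplicities:
  χ_A(x) = (x - 6)^4*(x - 5)

Step 2 — compute geometric multiplicities via the rank-nullity identity g(λ) = n − rank(A − λI):
  rank(A − (5)·I) = 4, so dim ker(A − (5)·I) = n − 4 = 1
  rank(A − (6)·I) = 3, so dim ker(A − (6)·I) = n − 3 = 2

Summary:
  λ = 5: algebraic multiplicity = 1, geometric multiplicity = 1
  λ = 6: algebraic multiplicity = 4, geometric multiplicity = 2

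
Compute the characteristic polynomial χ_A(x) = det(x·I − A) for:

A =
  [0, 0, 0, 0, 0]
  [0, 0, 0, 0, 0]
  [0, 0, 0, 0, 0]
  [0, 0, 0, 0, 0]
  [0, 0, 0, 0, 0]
x^5

Expanding det(x·I − A) (e.g. by cofactor expansion or by noting that A is similar to its Jordan form J, which has the same characteristic polynomial as A) gives
  χ_A(x) = x^5
which factors as x^5. The eigenvalues (with algebraic multiplicities) are λ = 0 with multiplicity 5.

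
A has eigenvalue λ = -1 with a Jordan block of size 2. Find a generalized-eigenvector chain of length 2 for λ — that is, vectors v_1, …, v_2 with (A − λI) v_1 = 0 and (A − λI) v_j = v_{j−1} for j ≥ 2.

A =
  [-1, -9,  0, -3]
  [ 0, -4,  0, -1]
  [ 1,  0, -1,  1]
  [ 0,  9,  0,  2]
A Jordan chain for λ = -1 of length 2:
v_1 = (0, 0, 1, 0)ᵀ
v_2 = (1, 0, 0, 0)ᵀ

Let N = A − (-1)·I. We want v_2 with N^2 v_2 = 0 but N^1 v_2 ≠ 0; then v_{j-1} := N · v_j for j = 2, …, 2.

Pick v_2 = (1, 0, 0, 0)ᵀ.
Then v_1 = N · v_2 = (0, 0, 1, 0)ᵀ.

Sanity check: (A − (-1)·I) v_1 = (0, 0, 0, 0)ᵀ = 0. ✓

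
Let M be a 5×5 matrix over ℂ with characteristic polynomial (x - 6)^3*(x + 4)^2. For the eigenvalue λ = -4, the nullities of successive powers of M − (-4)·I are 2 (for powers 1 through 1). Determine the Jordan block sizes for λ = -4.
Block sizes for λ = -4: [1, 1]

From the dimensions of kernels of powers, the number of Jordan blocks of size at least j is d_j − d_{j−1} where d_j = dim ker(N^j) (with d_0 = 0). Computing the differences gives [2].
The number of blocks of size exactly k is (#blocks of size ≥ k) − (#blocks of size ≥ k + 1), so the partition is: 2 block(s) of size 1.
In nonincreasing order the block sizes are [1, 1].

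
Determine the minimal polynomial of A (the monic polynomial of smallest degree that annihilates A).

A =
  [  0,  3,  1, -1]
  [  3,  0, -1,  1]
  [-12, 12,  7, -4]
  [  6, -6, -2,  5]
x^2 - 6*x + 9

The characteristic polynomial is χ_A(x) = (x - 3)^4, so the eigenvalues are known. The minimal polynomial is
  m_A(x) = Π_λ (x − λ)^{k_λ}
where k_λ is the size of the *largest* Jordan block for λ (equivalently, the smallest k with (A − λI)^k v = 0 for every generalised eigenvector v of λ).

  λ = 3: largest Jordan block has size 2, contributing (x − 3)^2

So m_A(x) = (x - 3)^2 = x^2 - 6*x + 9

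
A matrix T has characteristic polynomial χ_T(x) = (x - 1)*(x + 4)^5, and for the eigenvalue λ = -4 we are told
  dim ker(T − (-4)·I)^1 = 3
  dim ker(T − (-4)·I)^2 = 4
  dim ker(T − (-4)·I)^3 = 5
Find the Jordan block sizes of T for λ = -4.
Block sizes for λ = -4: [3, 1, 1]

From the dimensions of kernels of powers, the number of Jordan blocks of size at least j is d_j − d_{j−1} where d_j = dim ker(N^j) (with d_0 = 0). Computing the differences gives [3, 1, 1].
The number of blocks of size exactly k is (#blocks of size ≥ k) − (#blocks of size ≥ k + 1), so the partition is: 2 block(s) of size 1, 1 block(s) of size 3.
In nonincreasing order the block sizes are [3, 1, 1].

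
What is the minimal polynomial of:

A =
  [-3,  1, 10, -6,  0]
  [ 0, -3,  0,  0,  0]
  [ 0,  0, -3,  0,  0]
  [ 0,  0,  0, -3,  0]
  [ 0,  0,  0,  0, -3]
x^2 + 6*x + 9

The characteristic polynomial is χ_A(x) = (x + 3)^5, so the eigenvalues are known. The minimal polynomial is
  m_A(x) = Π_λ (x − λ)^{k_λ}
where k_λ is the size of the *largest* Jordan block for λ (equivalently, the smallest k with (A − λI)^k v = 0 for every generalised eigenvector v of λ).

  λ = -3: largest Jordan block has size 2, contributing (x + 3)^2

So m_A(x) = (x + 3)^2 = x^2 + 6*x + 9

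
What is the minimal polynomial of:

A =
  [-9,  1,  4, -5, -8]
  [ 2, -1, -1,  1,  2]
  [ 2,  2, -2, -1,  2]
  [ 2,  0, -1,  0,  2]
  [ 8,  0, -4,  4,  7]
x^2 + 2*x + 1

The characteristic polynomial is χ_A(x) = (x + 1)^5, so the eigenvalues are known. The minimal polynomial is
  m_A(x) = Π_λ (x − λ)^{k_λ}
where k_λ is the size of the *largest* Jordan block for λ (equivalently, the smallest k with (A − λI)^k v = 0 for every generalised eigenvector v of λ).

  λ = -1: largest Jordan block has size 2, contributing (x + 1)^2

So m_A(x) = (x + 1)^2 = x^2 + 2*x + 1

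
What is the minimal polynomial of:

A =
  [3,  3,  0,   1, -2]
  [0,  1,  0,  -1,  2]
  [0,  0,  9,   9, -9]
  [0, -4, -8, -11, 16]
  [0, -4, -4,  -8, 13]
x^3 - 9*x^2 + 27*x - 27

The characteristic polynomial is χ_A(x) = (x - 3)^5, so the eigenvalues are known. The minimal polynomial is
  m_A(x) = Π_λ (x − λ)^{k_λ}
where k_λ is the size of the *largest* Jordan block for λ (equivalently, the smallest k with (A − λI)^k v = 0 for every generalised eigenvector v of λ).

  λ = 3: largest Jordan block has size 3, contributing (x − 3)^3

So m_A(x) = (x - 3)^3 = x^3 - 9*x^2 + 27*x - 27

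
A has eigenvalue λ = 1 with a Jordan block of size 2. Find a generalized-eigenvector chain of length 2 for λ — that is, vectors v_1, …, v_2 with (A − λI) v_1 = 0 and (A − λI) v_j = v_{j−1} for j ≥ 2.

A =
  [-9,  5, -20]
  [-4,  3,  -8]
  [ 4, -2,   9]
A Jordan chain for λ = 1 of length 2:
v_1 = (-10, -4, 4)ᵀ
v_2 = (1, 0, 0)ᵀ

Let N = A − (1)·I. We want v_2 with N^2 v_2 = 0 but N^1 v_2 ≠ 0; then v_{j-1} := N · v_j for j = 2, …, 2.

Pick v_2 = (1, 0, 0)ᵀ.
Then v_1 = N · v_2 = (-10, -4, 4)ᵀ.

Sanity check: (A − (1)·I) v_1 = (0, 0, 0)ᵀ = 0. ✓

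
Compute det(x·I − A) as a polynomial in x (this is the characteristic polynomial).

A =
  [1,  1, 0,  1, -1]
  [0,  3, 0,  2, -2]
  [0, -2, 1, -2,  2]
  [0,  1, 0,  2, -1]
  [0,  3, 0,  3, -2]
x^5 - 5*x^4 + 10*x^3 - 10*x^2 + 5*x - 1

Expanding det(x·I − A) (e.g. by cofactor expansion or by noting that A is similar to its Jordan form J, which has the same characteristic polynomial as A) gives
  χ_A(x) = x^5 - 5*x^4 + 10*x^3 - 10*x^2 + 5*x - 1
which factors as (x - 1)^5. The eigenvalues (with algebraic multiplicities) are λ = 1 with multiplicity 5.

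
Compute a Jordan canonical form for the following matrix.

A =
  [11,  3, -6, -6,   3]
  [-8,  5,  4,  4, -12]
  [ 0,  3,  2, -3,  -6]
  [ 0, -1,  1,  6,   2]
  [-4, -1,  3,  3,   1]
J_3(5) ⊕ J_1(5) ⊕ J_1(5)

The characteristic polynomial is
  det(x·I − A) = x^5 - 25*x^4 + 250*x^3 - 1250*x^2 + 3125*x - 3125 = (x - 5)^5

Eigenvalues and multiplicities (the geometric multiplicity of λ is n − rank(A − λI), which equals the number of Jordan blocks for λ):
  λ = 5: algebraic multiplicity = 5, geometric multiplicity = 3

Determining the block sizes for each eigenvalue:
  λ = 5: with am = 5 and gm = 3, the partition is not yet determined (e.g. several partitions of 5 into 3 parts exist). Let N = A − (5)·I. Computing rank(N^1) = 2, rank(N^2) = 1, rank(N^3) = 0; the number of blocks of size ≥ j is rank(N^{j−1}) − rank(N^j), giving [3, 1, 1]. So we have 1 block(s) of size 3, 2 block(s) of size 1 → block sizes [3, 1, 1]

Assembling the blocks gives a Jordan form
J =
  [5, 1, 0, 0, 0]
  [0, 5, 1, 0, 0]
  [0, 0, 5, 0, 0]
  [0, 0, 0, 5, 0]
  [0, 0, 0, 0, 5]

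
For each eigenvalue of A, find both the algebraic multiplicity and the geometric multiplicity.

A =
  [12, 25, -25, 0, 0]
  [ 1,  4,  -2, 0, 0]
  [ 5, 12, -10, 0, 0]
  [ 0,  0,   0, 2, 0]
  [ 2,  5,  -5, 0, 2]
λ = 2: alg = 5, geom = 3

Step 1 — factor the characteristic polynomial to read off the algebraic multiplicities:
  χ_A(x) = (x - 2)^5

Step 2 — compute geometric multiplicities via the rank-nullity identity g(λ) = n − rank(A − λI):
  rank(A − (2)·I) = 2, so dim ker(A − (2)·I) = n − 2 = 3

Summary:
  λ = 2: algebraic multiplicity = 5, geometric multiplicity = 3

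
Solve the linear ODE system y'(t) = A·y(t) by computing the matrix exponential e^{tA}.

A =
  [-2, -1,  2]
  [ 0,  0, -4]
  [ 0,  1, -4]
e^{tA} =
  [exp(-2*t), -t*exp(-2*t), 2*t*exp(-2*t)]
  [0, 2*t*exp(-2*t) + exp(-2*t), -4*t*exp(-2*t)]
  [0, t*exp(-2*t), -2*t*exp(-2*t) + exp(-2*t)]

Strategy: write A = P · J · P⁻¹ where J is a Jordan canonical form, so e^{tA} = P · e^{tJ} · P⁻¹, and e^{tJ} can be computed block-by-block.

A has Jordan form
J =
  [-2,  1,  0]
  [ 0, -2,  0]
  [ 0,  0, -2]
(up to reordering of blocks).

Per-block formulas:
  For a 2×2 Jordan block J_2(-2): exp(t · J_2(-2)) = e^(-2t)·(I + t·N), where N is the 2×2 nilpotent shift.
  For a 1×1 block at λ = -2: exp(t · [-2]) = [e^(-2t)].

After assembling e^{tJ} and conjugating by P, we get:

e^{tA} =
  [exp(-2*t), -t*exp(-2*t), 2*t*exp(-2*t)]
  [0, 2*t*exp(-2*t) + exp(-2*t), -4*t*exp(-2*t)]
  [0, t*exp(-2*t), -2*t*exp(-2*t) + exp(-2*t)]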